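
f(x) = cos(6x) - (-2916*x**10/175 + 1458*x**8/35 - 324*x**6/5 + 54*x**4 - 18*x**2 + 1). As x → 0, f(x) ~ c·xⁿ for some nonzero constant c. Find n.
12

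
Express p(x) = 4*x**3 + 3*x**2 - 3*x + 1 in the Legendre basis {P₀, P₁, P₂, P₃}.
(2)P₀ + (-3/5)P₁ + (2)P₂ + (8/5)P₃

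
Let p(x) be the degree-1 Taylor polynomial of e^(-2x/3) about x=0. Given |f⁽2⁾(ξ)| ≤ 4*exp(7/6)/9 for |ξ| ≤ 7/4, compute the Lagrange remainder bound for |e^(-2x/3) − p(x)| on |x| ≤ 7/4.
49*exp(7/6)/72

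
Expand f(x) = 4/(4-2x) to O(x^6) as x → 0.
1 + x/2 + x**2/4 + x**3/8 + x**4/16 + x**5/32 + O(x**6)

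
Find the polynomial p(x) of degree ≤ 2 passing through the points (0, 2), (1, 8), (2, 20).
3*x**2 + 3*x + 2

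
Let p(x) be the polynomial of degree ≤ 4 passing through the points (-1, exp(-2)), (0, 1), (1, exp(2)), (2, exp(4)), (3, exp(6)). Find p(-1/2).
((-5*exp(6) - 70*exp(2) + 140 + 28*exp(4))*exp(2) + 35)*exp(-2)/128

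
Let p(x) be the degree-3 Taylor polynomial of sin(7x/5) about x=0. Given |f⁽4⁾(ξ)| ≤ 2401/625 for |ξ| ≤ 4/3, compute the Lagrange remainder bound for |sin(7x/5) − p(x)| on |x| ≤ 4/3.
76832/151875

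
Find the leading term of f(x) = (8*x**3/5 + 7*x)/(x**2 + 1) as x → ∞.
8*x/5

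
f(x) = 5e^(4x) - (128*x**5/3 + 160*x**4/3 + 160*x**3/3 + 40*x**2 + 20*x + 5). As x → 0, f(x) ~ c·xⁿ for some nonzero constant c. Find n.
6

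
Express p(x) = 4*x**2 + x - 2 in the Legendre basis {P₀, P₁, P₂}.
(-2/3)P₀ + P₁ + (8/3)P₂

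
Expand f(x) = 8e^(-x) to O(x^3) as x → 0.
8 - 8*x + 4*x**2 + O(x**3)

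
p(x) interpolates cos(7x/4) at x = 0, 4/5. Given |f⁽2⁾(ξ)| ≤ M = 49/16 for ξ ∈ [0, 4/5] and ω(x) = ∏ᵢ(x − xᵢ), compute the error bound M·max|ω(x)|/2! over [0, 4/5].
49/200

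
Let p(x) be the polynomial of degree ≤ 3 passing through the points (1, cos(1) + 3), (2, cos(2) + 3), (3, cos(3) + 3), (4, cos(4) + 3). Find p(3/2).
15*cos(2)/16 + cos(4)/16 + 5*cos(1)/16 - 5*cos(3)/16 + 3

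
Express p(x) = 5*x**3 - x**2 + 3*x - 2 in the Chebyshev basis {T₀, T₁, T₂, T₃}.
(-5/2)T₀ + (27/4)T₁ + (-1/2)T₂ + (5/4)T₃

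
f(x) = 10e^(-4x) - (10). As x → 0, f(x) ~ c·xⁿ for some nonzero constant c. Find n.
1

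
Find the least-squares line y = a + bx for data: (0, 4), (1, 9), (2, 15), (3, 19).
a = 41/10, b = 51/10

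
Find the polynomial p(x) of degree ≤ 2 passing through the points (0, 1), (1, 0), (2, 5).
3*x**2 - 4*x + 1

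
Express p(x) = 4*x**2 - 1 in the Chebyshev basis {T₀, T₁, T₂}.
T₀ + (2)T₂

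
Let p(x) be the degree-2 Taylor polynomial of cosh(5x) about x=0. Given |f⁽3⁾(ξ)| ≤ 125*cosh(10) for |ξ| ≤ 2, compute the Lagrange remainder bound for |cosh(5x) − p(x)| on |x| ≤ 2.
500*cosh(10)/3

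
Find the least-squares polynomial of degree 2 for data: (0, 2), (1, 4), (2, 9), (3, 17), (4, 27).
67/35 + (61/70)x + (19/14)x²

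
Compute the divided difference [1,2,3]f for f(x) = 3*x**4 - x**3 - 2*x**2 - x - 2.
67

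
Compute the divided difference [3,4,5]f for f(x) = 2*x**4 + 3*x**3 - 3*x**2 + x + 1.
227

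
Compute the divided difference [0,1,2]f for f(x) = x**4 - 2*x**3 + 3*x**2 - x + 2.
4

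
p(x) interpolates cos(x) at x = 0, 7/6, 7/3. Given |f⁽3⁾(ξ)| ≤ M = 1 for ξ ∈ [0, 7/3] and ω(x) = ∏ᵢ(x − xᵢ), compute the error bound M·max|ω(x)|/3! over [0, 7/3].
343*sqrt(3)/5832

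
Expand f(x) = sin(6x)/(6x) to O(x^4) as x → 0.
1 - 6*x**2 + O(x**4)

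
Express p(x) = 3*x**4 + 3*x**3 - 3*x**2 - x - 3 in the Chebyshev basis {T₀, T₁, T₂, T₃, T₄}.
(-27/8)T₀ + (5/4)T₁ + (3/4)T₃ + (3/8)T₄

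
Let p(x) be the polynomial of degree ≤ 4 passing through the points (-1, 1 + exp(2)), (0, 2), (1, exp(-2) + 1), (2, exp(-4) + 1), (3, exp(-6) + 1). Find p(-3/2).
(-180*exp(2) + 35 + 378*exp(4) + (-292 + 315*exp(2))*exp(6))*exp(-6)/128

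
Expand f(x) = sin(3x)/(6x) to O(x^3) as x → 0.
1/2 - 3*x**2/4 + O(x**3)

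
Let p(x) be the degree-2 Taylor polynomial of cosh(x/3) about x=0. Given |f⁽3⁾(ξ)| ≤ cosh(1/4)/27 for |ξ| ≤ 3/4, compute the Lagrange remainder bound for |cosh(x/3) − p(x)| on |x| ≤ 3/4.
cosh(1/4)/384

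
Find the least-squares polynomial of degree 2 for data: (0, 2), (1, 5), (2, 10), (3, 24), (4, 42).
83/35 + (-87/70)x + (39/14)x²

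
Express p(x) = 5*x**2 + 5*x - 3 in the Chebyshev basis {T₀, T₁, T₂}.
(-1/2)T₀ + (5)T₁ + (5/2)T₂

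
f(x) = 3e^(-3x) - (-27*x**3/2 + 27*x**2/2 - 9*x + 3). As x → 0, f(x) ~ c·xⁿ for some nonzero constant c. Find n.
4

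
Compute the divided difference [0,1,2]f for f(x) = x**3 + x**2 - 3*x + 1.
4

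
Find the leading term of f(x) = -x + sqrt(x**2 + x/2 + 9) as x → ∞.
1/4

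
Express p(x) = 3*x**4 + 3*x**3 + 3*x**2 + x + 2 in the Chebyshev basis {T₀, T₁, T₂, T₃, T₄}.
(37/8)T₀ + (13/4)T₁ + (3)T₂ + (3/4)T₃ + (3/8)T₄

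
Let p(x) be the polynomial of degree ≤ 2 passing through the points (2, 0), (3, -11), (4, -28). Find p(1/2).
21/4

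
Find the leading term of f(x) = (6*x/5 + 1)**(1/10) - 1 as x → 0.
3*x/25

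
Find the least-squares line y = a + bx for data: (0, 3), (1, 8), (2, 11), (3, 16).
a = 16/5, b = 21/5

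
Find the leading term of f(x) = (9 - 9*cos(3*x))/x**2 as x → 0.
81/2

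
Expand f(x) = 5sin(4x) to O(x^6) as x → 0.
20*x - 160*x**3/3 + 128*x**5/3 + O(x**6)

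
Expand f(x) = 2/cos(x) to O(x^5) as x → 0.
2 + x**2 + 5*x**4/12 + O(x**5)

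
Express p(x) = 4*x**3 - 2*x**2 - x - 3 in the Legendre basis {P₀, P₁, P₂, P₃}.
(-11/3)P₀ + (7/5)P₁ + (-4/3)P₂ + (8/5)P₃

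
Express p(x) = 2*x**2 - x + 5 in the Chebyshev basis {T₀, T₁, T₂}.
(6)T₀ - T₁ + T₂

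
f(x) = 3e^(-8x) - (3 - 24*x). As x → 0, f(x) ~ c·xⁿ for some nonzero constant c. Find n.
2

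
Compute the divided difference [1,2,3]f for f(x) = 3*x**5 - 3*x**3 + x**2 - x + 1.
253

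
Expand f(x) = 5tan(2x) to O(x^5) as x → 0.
10*x + 40*x**3/3 + O(x**5)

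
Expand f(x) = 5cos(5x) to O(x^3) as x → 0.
5 - 125*x**2/2 + O(x**3)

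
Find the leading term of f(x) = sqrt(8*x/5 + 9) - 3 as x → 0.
4*x/15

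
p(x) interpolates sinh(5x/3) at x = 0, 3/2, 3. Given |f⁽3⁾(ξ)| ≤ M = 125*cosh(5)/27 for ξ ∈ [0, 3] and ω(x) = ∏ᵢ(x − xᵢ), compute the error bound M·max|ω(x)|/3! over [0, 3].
125*sqrt(3)*cosh(5)/216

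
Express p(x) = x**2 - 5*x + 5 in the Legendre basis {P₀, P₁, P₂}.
(16/3)P₀ + (-5)P₁ + (2/3)P₂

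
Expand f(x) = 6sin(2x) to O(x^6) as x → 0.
12*x - 8*x**3 + 8*x**5/5 + O(x**6)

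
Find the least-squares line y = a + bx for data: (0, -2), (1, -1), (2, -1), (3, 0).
a = -19/10, b = 3/5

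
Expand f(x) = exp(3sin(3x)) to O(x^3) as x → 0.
1 + 9*x + 81*x**2/2 + O(x**3)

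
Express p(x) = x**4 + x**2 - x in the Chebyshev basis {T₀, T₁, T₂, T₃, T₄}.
(7/8)T₀ - T₁ + T₂ + (1/8)T₄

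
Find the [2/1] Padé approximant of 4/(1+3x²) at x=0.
4 - 12*x**2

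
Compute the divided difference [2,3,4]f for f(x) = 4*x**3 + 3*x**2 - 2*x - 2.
39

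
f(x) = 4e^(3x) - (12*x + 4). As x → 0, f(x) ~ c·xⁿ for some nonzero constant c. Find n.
2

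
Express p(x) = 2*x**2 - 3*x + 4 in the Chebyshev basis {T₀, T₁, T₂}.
(5)T₀ + (-3)T₁ + T₂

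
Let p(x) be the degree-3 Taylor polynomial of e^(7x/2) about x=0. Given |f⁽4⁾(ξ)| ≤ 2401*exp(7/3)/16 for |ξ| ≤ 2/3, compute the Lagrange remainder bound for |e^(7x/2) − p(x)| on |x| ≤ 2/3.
2401*exp(7/3)/1944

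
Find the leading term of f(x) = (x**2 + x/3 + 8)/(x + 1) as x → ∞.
x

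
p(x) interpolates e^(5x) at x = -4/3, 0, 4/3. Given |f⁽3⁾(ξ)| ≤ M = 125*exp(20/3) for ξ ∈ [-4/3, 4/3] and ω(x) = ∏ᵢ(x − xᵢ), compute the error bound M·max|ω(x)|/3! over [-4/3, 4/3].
8000*sqrt(3)*exp(20/3)/729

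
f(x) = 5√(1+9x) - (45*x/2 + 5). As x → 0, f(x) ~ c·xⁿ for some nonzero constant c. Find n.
2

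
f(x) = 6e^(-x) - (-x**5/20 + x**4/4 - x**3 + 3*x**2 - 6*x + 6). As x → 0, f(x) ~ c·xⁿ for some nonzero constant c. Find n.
6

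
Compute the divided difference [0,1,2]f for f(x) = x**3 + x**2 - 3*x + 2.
4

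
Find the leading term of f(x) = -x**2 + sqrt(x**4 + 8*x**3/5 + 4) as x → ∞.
4*x/5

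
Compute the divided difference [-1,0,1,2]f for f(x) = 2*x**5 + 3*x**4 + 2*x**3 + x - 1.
18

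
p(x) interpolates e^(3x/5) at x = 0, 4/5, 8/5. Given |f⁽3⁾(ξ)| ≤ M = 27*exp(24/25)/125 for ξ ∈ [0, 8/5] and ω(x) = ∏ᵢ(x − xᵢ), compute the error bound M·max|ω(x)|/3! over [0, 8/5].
64*sqrt(3)*exp(24/25)/15625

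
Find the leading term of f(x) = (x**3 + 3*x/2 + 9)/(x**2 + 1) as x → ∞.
x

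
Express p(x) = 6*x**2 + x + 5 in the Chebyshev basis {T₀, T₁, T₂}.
(8)T₀ + T₁ + (3)T₂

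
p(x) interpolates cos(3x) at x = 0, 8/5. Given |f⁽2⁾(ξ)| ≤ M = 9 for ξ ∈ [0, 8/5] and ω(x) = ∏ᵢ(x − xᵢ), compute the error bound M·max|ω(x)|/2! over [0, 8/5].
72/25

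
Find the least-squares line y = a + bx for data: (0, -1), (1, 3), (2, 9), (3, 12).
a = -1, b = 9/2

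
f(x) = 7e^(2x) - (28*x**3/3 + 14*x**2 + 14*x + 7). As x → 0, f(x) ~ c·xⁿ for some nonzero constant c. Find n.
4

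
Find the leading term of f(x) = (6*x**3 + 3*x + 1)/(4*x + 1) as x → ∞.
3*x**2/2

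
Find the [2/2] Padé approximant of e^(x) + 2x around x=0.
(-x**2/36 + 17*x/6 + 1)/(-x**2/36 - x/6 + 1)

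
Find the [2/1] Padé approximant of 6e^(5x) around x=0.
(25*x**2 + 20*x + 6)/(1 - 5*x/3)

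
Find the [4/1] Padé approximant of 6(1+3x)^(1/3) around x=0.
(2*x**4 - 16*x**3/5 + 36*x**2/5 + 96*x/5 + 6)/(11*x/5 + 1)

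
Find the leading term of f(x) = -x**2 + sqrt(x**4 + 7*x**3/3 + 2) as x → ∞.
7*x/6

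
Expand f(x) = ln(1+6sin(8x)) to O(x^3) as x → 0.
48*x - 1152*x**2 + O(x**3)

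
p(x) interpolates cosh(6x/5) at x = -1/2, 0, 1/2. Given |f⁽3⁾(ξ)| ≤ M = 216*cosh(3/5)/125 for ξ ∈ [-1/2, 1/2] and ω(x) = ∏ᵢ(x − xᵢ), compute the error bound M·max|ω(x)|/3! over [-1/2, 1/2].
sqrt(3)*cosh(3/5)/125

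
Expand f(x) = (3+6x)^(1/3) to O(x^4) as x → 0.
3**(1/3) + 2*3**(1/3)*x/3 - 4*3**(1/3)*x**2/9 + 40*3**(1/3)*x**3/81 + O(x**4)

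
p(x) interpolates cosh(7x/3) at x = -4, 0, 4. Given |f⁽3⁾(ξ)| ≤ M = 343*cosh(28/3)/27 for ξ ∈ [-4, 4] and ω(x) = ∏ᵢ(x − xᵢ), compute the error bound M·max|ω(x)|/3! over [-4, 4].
21952*sqrt(3)*cosh(28/3)/729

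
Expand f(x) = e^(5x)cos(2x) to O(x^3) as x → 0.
1 + 5*x + 21*x**2/2 + O(x**3)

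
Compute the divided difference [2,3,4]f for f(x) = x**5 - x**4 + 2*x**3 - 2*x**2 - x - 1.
246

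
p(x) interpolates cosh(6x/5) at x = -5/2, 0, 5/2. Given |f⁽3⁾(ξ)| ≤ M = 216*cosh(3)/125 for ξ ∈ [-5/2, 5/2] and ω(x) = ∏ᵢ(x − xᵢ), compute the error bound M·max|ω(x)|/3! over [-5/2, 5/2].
sqrt(3)*cosh(3)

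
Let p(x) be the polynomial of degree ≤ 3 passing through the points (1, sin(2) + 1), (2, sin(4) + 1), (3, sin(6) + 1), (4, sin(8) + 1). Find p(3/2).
15*sin(4)/16 + sin(8)/16 - 5*sin(6)/16 + 5*sin(2)/16 + 1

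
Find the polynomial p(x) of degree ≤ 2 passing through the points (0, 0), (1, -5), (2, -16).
-3*x**2 - 2*x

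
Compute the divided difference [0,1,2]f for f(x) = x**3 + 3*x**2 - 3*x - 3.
6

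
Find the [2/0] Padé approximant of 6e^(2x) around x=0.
12*x**2 + 12*x + 6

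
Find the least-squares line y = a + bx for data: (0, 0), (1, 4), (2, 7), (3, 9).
a = 1/2, b = 3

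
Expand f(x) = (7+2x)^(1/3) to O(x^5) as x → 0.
7**(1/3) + 2*7**(1/3)*x/21 - 4*7**(1/3)*x**2/441 + 40*7**(1/3)*x**3/27783 - 160*7**(1/3)*x**4/583443 + O(x**5)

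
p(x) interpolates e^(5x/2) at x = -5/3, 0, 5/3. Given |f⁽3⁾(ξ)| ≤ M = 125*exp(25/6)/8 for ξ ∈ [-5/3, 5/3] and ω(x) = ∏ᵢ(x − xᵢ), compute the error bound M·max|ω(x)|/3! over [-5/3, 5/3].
15625*sqrt(3)*exp(25/6)/5832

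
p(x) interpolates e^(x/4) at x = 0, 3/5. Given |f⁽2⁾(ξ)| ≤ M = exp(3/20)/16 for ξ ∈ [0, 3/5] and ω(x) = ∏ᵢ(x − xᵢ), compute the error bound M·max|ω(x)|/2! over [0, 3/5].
9*exp(3/20)/3200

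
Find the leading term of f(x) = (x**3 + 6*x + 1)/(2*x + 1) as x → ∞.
x**2/2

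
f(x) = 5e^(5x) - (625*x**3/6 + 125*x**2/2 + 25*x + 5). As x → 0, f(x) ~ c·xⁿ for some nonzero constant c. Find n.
4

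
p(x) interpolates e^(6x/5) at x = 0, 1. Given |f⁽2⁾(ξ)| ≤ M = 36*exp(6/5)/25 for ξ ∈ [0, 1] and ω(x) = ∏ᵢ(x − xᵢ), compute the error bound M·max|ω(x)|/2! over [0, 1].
9*exp(6/5)/50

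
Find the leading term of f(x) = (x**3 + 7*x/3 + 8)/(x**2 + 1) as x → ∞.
x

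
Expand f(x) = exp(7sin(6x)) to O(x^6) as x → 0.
1 + 42*x + 882*x**2 + 12096*x**3 + 119070*x**4 + 4336416*x**5/5 + O(x**6)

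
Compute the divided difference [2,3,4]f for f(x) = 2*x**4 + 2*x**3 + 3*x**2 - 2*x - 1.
131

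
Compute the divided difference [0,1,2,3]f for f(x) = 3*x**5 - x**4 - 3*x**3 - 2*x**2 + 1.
66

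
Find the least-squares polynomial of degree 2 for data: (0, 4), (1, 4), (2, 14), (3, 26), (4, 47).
129/35 + (-62/35)x + (22/7)x²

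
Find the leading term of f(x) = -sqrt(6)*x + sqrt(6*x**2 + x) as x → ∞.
sqrt(6)/12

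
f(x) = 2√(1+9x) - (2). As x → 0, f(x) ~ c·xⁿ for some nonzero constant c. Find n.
1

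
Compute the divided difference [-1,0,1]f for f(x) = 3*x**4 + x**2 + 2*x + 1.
4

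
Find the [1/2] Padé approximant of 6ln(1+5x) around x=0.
30*x/(-25*x**2/12 + 5*x/2 + 1)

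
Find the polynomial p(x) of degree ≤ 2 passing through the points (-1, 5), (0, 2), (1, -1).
2 - 3*x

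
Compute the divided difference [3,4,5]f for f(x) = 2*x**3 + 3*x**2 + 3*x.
27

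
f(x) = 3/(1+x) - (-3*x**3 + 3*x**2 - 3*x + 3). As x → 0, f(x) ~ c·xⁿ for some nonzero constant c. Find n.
4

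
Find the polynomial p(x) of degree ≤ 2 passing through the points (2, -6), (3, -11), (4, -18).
-x**2 - 2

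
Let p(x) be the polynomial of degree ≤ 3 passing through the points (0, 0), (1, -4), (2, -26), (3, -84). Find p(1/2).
-7/8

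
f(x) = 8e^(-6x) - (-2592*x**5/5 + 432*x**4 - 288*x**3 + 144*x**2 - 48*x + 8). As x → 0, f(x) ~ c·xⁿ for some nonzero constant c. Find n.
6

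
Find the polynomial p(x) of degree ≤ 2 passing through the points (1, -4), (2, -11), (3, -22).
-2*x**2 - x - 1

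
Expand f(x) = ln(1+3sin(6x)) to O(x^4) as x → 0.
18*x - 162*x**2 + 1836*x**3 + O(x**4)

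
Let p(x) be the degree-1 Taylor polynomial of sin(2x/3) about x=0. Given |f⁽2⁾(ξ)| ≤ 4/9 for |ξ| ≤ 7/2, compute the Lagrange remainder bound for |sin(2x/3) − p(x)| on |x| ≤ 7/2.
49/18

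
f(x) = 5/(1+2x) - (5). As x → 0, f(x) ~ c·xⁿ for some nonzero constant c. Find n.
1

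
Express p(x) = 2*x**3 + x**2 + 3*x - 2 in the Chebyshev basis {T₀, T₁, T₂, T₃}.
(-3/2)T₀ + (9/2)T₁ + (1/2)T₂ + (1/2)T₃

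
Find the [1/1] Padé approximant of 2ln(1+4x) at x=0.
8*x/(2*x + 1)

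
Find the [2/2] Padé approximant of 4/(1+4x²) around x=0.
4/(4*x**2 + 1)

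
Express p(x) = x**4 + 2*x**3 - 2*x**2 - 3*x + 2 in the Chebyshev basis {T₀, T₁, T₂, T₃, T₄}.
(11/8)T₀ + (-3/2)T₁ + (-1/2)T₂ + (1/2)T₃ + (1/8)T₄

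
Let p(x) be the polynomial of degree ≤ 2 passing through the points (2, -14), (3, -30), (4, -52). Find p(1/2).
-5/4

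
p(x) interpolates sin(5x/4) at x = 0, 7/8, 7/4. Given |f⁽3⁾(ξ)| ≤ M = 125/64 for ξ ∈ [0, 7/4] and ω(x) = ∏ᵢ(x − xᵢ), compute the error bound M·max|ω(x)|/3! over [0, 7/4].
42875*sqrt(3)/884736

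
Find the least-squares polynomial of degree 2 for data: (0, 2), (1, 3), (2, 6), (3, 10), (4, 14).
9/5 + (11/10)x + (1/2)x²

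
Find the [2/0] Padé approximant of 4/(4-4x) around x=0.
x**2 + x + 1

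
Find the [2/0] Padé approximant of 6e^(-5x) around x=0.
75*x**2 - 30*x + 6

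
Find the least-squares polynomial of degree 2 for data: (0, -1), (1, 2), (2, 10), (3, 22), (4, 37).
-6/5 + (8/5)x + (2)x²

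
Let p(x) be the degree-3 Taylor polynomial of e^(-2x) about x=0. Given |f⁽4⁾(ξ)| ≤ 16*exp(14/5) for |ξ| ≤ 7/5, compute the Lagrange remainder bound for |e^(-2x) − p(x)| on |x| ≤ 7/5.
4802*exp(14/5)/1875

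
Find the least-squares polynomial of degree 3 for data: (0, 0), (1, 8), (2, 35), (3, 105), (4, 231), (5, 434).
23/126 + (1843/756)x + (103/63)x² + (329/108)x³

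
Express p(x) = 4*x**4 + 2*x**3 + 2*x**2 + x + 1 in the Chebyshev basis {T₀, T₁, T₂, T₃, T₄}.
(7/2)T₀ + (5/2)T₁ + (3)T₂ + (1/2)T₃ + (1/2)T₄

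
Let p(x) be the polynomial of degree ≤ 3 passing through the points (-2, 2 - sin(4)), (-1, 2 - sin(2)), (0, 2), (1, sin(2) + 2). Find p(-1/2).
-5*sin(2)/8 + sin(4)/16 + 2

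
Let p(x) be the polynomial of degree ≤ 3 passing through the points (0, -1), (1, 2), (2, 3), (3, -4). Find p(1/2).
3/8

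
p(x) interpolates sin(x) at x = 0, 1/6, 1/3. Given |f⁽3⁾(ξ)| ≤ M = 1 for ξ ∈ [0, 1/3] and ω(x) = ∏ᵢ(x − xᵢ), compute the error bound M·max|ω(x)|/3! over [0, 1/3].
sqrt(3)/5832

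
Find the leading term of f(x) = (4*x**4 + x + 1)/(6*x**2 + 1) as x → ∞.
2*x**2/3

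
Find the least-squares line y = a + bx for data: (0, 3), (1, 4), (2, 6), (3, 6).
a = 31/10, b = 11/10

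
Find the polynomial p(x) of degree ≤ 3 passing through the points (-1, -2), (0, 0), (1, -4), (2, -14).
-3*x**2 - x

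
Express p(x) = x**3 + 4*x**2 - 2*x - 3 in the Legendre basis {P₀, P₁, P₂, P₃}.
(-5/3)P₀ + (-7/5)P₁ + (8/3)P₂ + (2/5)P₃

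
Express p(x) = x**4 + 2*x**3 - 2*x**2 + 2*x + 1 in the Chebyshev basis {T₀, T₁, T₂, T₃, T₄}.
(3/8)T₀ + (7/2)T₁ + (-1/2)T₂ + (1/2)T₃ + (1/8)T₄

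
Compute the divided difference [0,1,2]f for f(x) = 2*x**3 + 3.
6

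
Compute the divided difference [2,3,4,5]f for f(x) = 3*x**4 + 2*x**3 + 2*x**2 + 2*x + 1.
44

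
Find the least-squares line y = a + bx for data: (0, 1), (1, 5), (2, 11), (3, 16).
a = 3/5, b = 51/10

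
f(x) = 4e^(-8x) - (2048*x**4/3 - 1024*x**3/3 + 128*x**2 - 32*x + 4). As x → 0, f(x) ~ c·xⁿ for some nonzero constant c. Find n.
5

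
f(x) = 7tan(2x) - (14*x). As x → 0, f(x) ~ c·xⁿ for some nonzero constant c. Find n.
3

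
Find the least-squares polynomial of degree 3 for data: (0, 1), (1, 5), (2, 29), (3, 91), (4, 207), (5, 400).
6/7 + (23/21)x + (9/28)x² + (37/12)x³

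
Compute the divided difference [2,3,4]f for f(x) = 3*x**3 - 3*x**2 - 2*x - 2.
24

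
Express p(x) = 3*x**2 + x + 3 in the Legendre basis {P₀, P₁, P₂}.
(4)P₀ + P₁ + (2)P₂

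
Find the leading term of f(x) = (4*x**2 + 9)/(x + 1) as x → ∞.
4*x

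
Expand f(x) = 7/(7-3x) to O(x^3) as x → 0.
1 + 3*x/7 + 9*x**2/49 + O(x**3)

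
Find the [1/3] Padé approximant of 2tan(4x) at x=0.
8*x/(1 - 16*x**2/3)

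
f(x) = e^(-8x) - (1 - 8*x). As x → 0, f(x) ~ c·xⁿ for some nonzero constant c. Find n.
2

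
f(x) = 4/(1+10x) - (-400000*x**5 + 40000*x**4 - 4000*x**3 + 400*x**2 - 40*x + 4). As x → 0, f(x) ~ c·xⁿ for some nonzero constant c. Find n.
6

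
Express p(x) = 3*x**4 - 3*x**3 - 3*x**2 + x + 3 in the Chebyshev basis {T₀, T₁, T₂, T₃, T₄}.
(21/8)T₀ + (-5/4)T₁ + (-3/4)T₃ + (3/8)T₄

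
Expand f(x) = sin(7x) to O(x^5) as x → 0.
7*x - 343*x**3/6 + O(x**5)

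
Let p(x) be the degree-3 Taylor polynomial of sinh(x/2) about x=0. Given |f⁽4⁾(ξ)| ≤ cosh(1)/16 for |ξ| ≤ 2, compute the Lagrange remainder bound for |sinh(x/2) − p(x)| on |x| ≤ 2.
cosh(1)/24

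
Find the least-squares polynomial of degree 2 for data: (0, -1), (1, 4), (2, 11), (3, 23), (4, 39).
-26/35 + (153/70)x + (27/14)x²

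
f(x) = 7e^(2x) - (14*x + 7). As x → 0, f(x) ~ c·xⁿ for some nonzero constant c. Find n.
2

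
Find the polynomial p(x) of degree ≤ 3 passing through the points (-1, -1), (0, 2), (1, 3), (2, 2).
-x**2 + 2*x + 2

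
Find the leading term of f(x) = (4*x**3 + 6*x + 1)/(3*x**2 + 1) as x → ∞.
4*x/3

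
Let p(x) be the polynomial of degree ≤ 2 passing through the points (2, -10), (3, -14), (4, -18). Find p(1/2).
-4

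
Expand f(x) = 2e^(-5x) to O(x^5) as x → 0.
2 - 10*x + 25*x**2 - 125*x**3/3 + 625*x**4/12 + O(x**5)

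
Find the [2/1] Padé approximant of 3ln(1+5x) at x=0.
5*x*(5*x + 6)/(2*(10*x/3 + 1))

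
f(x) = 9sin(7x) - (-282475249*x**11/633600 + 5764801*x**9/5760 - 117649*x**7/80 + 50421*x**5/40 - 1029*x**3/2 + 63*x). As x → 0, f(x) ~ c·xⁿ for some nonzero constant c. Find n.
13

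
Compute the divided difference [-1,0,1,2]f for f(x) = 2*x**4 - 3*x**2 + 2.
4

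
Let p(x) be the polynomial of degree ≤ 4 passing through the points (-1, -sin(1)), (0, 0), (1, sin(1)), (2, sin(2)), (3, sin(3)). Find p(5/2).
-65*sin(1)/128 + 35*sin(3)/128 + 35*sin(2)/32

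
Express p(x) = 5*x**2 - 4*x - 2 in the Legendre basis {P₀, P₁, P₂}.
(-1/3)P₀ + (-4)P₁ + (10/3)P₂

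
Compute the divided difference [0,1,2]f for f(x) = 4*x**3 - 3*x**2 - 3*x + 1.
9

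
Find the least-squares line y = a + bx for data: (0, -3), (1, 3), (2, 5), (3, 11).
a = -13/5, b = 22/5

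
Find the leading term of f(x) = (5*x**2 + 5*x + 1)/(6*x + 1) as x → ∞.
5*x/6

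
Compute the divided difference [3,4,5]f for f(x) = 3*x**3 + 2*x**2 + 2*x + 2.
38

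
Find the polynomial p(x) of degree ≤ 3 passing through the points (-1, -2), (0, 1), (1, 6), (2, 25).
2*x**3 + x**2 + 2*x + 1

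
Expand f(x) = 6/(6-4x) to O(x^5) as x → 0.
1 + 2*x/3 + 4*x**2/9 + 8*x**3/27 + 16*x**4/81 + O(x**5)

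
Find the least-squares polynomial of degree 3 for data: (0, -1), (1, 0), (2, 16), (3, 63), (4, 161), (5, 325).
-1 + (-8/21)x + (-41/28)x² + (35/12)x³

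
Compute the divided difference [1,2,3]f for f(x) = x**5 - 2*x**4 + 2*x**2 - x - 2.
42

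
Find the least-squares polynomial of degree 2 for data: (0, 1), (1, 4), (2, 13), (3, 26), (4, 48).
6/5 + (-2/5)x + (3)x²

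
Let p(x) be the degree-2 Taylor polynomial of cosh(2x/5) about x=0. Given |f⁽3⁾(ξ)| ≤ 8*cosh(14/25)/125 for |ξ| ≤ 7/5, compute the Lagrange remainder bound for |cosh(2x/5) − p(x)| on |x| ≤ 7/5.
1372*cosh(14/25)/46875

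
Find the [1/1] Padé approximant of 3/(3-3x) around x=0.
1/(1 - x)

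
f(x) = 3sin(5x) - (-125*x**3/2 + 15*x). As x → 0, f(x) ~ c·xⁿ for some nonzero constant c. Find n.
5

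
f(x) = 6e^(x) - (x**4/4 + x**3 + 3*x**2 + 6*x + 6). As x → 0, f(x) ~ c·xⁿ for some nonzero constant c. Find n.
5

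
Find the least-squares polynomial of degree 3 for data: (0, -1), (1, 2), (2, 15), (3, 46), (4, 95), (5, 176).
-71/63 + (79/189)x + (239/126)x² + (55/54)x³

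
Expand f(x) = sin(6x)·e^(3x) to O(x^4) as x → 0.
6*x + 18*x**2 - 9*x**3 + O(x**4)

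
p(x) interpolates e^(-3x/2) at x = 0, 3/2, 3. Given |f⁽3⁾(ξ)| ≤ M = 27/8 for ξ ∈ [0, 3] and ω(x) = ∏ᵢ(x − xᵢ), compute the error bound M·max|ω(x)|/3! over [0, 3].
27*sqrt(3)/64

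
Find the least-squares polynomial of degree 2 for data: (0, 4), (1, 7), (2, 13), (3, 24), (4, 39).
29/7 + (29/70)x + (29/14)x²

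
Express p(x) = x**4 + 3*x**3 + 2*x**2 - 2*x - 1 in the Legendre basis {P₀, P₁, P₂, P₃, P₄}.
(-2/15)P₀ + (-1/5)P₁ + (40/21)P₂ + (6/5)P₃ + (8/35)P₄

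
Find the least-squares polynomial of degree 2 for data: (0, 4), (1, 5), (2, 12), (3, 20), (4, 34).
27/7 + (-3/14)x + (27/14)x²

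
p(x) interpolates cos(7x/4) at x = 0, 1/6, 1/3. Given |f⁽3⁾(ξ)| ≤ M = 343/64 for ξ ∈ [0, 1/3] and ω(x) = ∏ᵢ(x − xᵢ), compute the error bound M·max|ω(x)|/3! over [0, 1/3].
343*sqrt(3)/373248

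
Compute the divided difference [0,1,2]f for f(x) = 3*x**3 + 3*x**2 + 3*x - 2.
12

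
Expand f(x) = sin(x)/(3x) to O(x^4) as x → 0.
1/3 - x**2/18 + O(x**4)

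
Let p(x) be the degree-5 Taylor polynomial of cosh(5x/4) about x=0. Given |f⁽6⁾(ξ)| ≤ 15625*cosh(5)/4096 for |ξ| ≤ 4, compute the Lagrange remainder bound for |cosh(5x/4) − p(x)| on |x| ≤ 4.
3125*cosh(5)/144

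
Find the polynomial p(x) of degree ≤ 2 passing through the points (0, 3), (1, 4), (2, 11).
3*x**2 - 2*x + 3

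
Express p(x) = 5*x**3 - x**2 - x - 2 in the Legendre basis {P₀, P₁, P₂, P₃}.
(-7/3)P₀ + (2)P₁ + (-2/3)P₂ + (2)P₃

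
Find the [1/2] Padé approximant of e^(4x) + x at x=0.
(167*x/51 + 1)/(32*x**2/51 - 88*x/51 + 1)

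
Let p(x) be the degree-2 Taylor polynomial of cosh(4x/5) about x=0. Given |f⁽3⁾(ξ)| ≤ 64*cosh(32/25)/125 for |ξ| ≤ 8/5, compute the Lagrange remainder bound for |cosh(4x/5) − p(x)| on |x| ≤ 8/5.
16384*cosh(32/25)/46875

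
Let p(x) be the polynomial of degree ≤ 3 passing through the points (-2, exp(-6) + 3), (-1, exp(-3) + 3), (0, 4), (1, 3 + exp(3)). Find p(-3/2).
(5 + 15*exp(3) + (exp(3) + 43)*exp(6))*exp(-6)/16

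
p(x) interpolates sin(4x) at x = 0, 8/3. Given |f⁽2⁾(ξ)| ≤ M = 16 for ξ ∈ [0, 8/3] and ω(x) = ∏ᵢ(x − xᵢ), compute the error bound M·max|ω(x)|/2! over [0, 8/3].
128/9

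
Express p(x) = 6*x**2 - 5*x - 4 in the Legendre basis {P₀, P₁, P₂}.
(-2)P₀ + (-5)P₁ + (4)P₂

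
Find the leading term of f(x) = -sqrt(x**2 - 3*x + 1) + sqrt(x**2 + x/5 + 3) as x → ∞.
8/5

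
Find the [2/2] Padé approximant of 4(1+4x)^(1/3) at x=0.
(448*x**2/27 + 56*x/3 + 4)/(40*x**2/27 + 10*x/3 + 1)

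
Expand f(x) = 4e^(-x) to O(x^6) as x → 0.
4 - 4*x + 2*x**2 - 2*x**3/3 + x**4/6 - x**5/30 + O(x**6)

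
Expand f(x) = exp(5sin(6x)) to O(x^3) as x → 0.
1 + 30*x + 450*x**2 + O(x**3)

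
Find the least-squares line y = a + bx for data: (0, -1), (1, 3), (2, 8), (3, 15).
a = -17/10, b = 53/10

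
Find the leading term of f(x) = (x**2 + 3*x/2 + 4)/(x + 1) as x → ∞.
x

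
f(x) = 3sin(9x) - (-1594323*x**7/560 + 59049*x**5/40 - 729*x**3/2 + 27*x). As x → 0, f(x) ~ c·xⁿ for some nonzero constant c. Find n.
9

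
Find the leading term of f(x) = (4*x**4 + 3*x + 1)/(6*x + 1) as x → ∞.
2*x**3/3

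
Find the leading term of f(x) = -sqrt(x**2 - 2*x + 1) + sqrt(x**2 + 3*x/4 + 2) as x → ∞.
11/8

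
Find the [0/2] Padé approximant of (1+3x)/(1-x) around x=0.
1/(12*x**2 - 4*x + 1)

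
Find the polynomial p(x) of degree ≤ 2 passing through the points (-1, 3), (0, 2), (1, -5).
-3*x**2 - 4*x + 2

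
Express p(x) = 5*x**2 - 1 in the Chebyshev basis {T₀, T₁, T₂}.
(3/2)T₀ + (5/2)T₂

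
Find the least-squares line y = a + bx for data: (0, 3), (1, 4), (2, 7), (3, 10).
a = 12/5, b = 12/5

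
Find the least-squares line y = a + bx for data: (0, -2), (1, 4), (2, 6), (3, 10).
a = -6/5, b = 19/5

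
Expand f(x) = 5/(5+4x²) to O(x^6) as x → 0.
1 - 4*x**2/5 + 16*x**4/25 + O(x**6)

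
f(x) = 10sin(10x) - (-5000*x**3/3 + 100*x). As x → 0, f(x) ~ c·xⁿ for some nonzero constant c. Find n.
5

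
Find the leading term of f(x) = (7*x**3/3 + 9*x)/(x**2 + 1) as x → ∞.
7*x/3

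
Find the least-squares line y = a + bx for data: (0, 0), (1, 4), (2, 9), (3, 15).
a = -1/2, b = 5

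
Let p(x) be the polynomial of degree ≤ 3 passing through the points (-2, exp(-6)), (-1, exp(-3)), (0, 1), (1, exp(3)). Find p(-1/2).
((9 - exp(3))*exp(6) - 1 + 9*exp(3))*exp(-6)/16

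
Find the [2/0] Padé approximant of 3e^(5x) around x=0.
75*x**2/2 + 15*x + 3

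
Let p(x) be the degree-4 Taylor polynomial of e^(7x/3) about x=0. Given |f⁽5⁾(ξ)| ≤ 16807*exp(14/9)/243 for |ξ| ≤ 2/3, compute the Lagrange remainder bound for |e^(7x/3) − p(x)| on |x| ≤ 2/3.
67228*exp(14/9)/885735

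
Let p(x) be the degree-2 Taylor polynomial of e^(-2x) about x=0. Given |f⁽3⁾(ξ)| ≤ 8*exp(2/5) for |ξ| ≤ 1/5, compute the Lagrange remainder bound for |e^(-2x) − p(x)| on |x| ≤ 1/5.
4*exp(2/5)/375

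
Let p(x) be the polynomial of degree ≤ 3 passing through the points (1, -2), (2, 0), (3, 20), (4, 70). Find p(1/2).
0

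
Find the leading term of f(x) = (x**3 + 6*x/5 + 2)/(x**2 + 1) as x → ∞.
x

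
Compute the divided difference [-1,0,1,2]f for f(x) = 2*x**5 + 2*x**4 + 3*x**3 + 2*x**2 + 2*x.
17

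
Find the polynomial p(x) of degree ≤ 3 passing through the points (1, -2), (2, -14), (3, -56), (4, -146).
-3*x**3 + 3*x**2 - 2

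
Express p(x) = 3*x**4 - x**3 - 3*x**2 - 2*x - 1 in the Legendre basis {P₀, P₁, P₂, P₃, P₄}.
(-7/5)P₀ + (-13/5)P₁ + (-2/7)P₂ + (-2/5)P₃ + (24/35)P₄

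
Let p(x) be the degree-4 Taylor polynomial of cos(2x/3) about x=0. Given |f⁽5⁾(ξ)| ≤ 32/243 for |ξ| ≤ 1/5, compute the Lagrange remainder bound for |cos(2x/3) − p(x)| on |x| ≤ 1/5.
4/11390625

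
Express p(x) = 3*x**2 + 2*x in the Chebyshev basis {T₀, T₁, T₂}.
(3/2)T₀ + (2)T₁ + (3/2)T₂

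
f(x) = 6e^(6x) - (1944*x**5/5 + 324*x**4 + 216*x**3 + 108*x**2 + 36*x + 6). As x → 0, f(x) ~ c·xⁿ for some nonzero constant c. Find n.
6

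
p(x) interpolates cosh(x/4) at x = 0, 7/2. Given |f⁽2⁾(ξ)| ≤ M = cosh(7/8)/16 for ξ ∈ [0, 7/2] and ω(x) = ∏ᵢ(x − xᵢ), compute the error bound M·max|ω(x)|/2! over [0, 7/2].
49*cosh(7/8)/512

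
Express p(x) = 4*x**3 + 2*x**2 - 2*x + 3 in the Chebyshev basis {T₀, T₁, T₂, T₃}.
(4)T₀ + T₁ + T₂ + T₃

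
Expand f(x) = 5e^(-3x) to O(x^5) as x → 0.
5 - 15*x + 45*x**2/2 - 45*x**3/2 + 135*x**4/8 + O(x**5)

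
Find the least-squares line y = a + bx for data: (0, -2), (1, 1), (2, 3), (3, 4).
a = -3/2, b = 2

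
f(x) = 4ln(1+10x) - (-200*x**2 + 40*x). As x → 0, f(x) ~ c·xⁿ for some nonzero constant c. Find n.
3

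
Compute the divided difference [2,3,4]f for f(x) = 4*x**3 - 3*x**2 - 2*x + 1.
33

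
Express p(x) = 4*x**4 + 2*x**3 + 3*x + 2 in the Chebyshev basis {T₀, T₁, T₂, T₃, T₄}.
(7/2)T₀ + (9/2)T₁ + (2)T₂ + (1/2)T₃ + (1/2)T₄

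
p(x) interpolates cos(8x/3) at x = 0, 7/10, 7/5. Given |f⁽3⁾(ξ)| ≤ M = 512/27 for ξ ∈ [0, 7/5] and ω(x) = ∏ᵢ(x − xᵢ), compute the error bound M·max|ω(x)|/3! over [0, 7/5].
21952*sqrt(3)/91125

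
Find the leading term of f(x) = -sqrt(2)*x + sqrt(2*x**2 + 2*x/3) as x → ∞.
sqrt(2)/6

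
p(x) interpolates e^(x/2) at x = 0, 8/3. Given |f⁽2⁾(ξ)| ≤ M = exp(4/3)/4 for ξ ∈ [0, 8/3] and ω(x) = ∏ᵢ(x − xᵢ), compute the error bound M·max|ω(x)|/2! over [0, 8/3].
2*exp(4/3)/9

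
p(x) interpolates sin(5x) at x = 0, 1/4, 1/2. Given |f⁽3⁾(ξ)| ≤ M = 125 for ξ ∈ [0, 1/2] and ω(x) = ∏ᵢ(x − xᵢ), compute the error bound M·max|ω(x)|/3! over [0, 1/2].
125*sqrt(3)/1728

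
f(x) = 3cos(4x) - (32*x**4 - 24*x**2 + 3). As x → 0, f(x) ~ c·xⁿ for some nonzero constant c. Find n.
6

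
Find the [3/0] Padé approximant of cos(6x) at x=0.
1 - 18*x**2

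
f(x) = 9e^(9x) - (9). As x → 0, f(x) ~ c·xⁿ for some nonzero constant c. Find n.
1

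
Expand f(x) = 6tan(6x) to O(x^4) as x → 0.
36*x + 432*x**3 + O(x**4)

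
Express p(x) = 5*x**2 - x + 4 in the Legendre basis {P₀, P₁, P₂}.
(17/3)P₀ - P₁ + (10/3)P₂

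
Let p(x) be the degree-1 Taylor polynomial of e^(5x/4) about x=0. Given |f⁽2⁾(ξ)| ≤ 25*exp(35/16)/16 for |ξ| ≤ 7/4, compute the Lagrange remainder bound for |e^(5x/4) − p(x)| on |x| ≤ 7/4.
1225*exp(35/16)/512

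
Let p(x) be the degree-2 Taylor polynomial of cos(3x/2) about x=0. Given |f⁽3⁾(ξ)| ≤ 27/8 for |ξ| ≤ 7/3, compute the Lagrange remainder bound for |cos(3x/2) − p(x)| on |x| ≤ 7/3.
343/48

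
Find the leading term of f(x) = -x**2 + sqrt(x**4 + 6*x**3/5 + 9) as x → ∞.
3*x/5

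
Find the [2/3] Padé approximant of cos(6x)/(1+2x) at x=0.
(1 - 15*x**2)/(6*x**3 + 3*x**2 + 2*x + 1)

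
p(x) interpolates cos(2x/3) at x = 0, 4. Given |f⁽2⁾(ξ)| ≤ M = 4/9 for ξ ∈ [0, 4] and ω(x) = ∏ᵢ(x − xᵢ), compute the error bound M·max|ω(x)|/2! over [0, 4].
8/9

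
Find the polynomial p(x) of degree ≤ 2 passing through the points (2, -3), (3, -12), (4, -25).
-2*x**2 + x + 3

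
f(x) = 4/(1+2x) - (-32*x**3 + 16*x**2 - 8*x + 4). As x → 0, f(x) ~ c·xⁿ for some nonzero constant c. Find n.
4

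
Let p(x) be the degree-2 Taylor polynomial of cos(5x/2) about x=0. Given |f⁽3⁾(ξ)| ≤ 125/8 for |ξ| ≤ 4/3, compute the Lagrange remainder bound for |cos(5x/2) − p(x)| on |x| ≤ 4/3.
500/81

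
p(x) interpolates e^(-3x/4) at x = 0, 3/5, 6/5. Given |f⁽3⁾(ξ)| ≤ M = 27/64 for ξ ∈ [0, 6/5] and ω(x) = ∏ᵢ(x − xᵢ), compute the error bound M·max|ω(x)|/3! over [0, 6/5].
27*sqrt(3)/8000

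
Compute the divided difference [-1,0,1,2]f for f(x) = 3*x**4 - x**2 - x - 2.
6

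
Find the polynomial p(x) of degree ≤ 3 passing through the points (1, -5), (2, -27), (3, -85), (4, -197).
-3*x**3 - x - 1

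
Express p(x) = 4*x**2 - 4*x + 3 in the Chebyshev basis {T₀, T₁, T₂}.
(5)T₀ + (-4)T₁ + (2)T₂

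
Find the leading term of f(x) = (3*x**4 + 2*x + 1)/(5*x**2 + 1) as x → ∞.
3*x**2/5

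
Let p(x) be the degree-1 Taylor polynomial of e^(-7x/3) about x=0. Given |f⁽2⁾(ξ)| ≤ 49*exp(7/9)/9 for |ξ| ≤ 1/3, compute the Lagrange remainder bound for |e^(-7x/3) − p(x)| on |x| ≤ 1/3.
49*exp(7/9)/162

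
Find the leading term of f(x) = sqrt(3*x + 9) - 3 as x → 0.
x/2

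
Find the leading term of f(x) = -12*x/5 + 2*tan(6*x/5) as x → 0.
144*x**3/125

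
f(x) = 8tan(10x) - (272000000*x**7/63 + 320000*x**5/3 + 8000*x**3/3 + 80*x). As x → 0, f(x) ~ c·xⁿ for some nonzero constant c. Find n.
9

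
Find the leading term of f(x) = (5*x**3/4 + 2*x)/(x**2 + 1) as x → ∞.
5*x/4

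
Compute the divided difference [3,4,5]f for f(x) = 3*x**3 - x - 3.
36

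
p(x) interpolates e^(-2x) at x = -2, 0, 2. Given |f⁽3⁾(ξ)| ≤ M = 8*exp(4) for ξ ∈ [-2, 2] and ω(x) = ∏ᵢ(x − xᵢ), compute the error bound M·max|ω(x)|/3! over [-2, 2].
64*sqrt(3)*exp(4)/27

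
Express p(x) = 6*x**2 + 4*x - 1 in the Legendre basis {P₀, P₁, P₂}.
P₀ + (4)P₁ + (4)P₂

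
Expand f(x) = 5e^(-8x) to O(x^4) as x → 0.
5 - 40*x + 160*x**2 - 1280*x**3/3 + O(x**4)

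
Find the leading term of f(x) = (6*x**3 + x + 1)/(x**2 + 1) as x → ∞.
6*x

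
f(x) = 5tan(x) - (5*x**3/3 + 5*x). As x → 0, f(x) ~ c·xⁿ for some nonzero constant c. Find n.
5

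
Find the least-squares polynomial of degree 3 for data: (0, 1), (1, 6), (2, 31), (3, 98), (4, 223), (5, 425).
8/7 + (-1/3)x + (45/28)x² + (37/12)x³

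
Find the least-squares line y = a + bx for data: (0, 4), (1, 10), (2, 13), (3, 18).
a = 9/2, b = 9/2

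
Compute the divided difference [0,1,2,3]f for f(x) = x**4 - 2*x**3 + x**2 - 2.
4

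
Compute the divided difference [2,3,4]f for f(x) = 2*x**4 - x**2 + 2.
109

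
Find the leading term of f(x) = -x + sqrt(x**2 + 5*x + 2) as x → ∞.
5/2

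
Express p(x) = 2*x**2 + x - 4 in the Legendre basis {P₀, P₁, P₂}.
(-10/3)P₀ + P₁ + (4/3)P₂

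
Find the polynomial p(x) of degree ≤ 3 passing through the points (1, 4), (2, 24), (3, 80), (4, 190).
3*x**3 - x + 2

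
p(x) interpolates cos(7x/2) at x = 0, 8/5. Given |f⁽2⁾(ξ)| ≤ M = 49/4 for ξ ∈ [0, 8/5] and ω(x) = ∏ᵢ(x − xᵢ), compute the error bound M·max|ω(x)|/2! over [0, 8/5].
98/25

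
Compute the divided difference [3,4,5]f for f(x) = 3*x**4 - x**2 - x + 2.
290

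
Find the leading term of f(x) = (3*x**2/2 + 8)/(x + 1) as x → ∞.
3*x/2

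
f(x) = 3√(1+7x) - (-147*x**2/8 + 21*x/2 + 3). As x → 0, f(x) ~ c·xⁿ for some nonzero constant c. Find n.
3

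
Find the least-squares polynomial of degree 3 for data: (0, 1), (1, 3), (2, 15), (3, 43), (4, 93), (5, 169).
67/63 + (-314/189)x + (317/126)x² + (49/54)x³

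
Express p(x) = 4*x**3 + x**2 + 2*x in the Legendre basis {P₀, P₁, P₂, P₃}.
(1/3)P₀ + (22/5)P₁ + (2/3)P₂ + (8/5)P₃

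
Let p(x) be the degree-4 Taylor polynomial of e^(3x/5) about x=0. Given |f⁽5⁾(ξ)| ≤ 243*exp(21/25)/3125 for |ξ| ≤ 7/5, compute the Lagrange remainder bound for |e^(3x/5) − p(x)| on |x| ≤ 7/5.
1361367*exp(21/25)/390625000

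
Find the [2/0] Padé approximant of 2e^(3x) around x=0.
9*x**2 + 6*x + 2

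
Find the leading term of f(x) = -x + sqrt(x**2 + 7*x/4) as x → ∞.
7/8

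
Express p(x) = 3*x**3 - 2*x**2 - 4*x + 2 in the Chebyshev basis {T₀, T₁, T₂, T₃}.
T₀ + (-7/4)T₁ - T₂ + (3/4)T₃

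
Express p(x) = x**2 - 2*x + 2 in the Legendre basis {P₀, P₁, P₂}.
(7/3)P₀ + (-2)P₁ + (2/3)P₂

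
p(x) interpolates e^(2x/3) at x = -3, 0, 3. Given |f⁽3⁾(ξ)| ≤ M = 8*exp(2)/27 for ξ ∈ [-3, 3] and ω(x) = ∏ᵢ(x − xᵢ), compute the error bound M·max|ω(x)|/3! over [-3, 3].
8*sqrt(3)*exp(2)/27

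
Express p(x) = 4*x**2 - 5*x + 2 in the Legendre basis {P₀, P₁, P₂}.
(10/3)P₀ + (-5)P₁ + (8/3)P₂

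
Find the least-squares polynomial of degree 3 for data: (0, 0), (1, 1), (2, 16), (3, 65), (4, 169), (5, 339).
5/18 + (-1535/756)x + (-62/63)x² + (323/108)x³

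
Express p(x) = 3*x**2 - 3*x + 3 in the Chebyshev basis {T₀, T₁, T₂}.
(9/2)T₀ + (-3)T₁ + (3/2)T₂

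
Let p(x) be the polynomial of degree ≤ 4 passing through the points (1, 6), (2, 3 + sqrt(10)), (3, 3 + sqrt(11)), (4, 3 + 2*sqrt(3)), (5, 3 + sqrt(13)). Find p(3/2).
-35*sqrt(11)/64 - 5*sqrt(13)/128 + 7*sqrt(3)/16 + 35*sqrt(10)/32 + 489/128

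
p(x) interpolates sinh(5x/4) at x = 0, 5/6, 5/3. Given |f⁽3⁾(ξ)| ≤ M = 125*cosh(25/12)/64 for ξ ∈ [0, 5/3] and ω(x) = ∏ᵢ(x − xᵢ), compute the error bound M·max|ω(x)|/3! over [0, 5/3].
15625*sqrt(3)*cosh(25/12)/373248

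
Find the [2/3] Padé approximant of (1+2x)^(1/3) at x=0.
(14*x**2/9 + 8*x/3 + 1)/(-4*x**3/81 + 2*x**2/3 + 2*x + 1)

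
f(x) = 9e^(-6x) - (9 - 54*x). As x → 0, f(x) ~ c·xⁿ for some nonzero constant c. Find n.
2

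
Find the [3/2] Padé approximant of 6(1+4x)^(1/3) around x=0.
(896*x**3/135 + 224*x**2/5 + 168*x/5 + 6)/(32*x**2/9 + 64*x/15 + 1)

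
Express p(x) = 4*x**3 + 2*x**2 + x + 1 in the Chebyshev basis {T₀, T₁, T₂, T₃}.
(2)T₀ + (4)T₁ + T₂ + T₃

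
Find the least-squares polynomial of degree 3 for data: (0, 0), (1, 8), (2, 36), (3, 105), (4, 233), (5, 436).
23/126 + (271/108)x + (215/126)x² + (329/108)x³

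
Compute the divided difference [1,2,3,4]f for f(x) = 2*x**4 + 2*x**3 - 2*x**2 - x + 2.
22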